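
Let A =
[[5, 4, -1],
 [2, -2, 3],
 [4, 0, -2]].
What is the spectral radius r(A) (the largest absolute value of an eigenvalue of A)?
r(A) ≈ 6.2014

The eigenvalues of A are the roots of its characteristic polynomial. With M = A (coefficients from the trace, the sum of principal 2x2 minors, and det A):
  p(λ) = det(λ I - M) = λ^3 - λ^2 - 20λ - 76.
No integer candidate from the rational root theorem (±divisors of 76) is a root, so the roots are irrational. The cubic discriminant is Δ = -151216 < 0, so there is one real root and a complex-conjugate pair. p(6) = -16 and p(7) = 78 have opposite signs, so a root lies in (6, 7); Newton's method refines it to λ ≈ 6.2014. Dividing out (λ - (6.2014)) leaves approximately λ^2 + 5.2014λ + 12.2554. For λ^2 + 5.2014λ + 12.2554 the discriminant is -21.9675. It is negative, so the remaining roots are the complex-conjugate pair λ ≈ -2.6007 ± 2.3435i. Their product equals the constant term, so |λ|^2 ≈ 12.2554 and |λ| ≈ 3.5008.
Thus the eigenvalues (to 4 decimals) are 6.2014 (modulus 6.2014); -2.6007 ± 2.3435i (modulus 3.5008). The spectral radius is the largest modulus: r(A) ≈ 6.2014. (Cross-check: r(A) ≤ ||A||_2 ≈ 7.4564; equality holds whenever A is normal, though it can also hold for some non-normal A.)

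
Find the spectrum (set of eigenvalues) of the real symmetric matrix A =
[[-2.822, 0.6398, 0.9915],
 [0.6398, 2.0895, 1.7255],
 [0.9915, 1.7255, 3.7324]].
sigma(A) ≈ {-3, 1, 5}

A is real symmetric, so its spectrum consists of real eigenvalues. Expanding the characteristic polynomial of the displayed matrix gives
  det(λ I - A) = p(λ) = λ^3 + (-3)λ^2 + (-13)λ + (15).
Solving p(λ) = 0 yields eigenvalues ≈ -3, 1, 5. (A is shown rounded to 4 decimals, so these recover the underlying integer eigenvalues to within that precision.)
Verification: the trace of A = 3 equals the sum of eigenvalues 3, and det(A) ≈ -14.9991 matches the eigenvalue product -15.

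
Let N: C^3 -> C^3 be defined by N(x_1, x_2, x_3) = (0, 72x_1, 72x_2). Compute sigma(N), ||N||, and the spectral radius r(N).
sigma(N) = {0}; ||N|| = 72; r(N) = 0. (N is nilpotent with N^3 = 0.)

On C^3, N is a strictly lower-triangular matrix with 72 on the subdiagonal and zeros elsewhere, so its characteristic polynomial is lambda^3 and every eigenvalue is 0: sigma(N) = {0}. For the operator norm, N e_i = 72e_{i+1} for i = 1, ..., 2 and N e_3 = 0, so the singular values of N are 72 (with multiplicity 2) and 0; hence ||N|| = 72. The spectral radius r(N) = max|lambda| = 0. Note ||N|| > r(N) — characteristic of non-normal nilpotent operators. Indeed N^3 = 0.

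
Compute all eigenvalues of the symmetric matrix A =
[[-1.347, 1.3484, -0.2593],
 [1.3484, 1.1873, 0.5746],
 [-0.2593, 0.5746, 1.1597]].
sigma(A) ≈ {-2, 1, 2}

A is real symmetric, so its spectrum consists of real eigenvalues. Expanding the characteristic polynomial of the displayed matrix gives
  det(λ I - A) = p(λ) = λ^3 + (-1)λ^2 + (-4)λ + (4).
Solving p(λ) = 0 yields eigenvalues ≈ -2, 1, 2. (A is shown rounded to 4 decimals, so these recover the underlying integer eigenvalues to within that precision.)
Verification: the trace of A = 1 equals the sum of eigenvalues 1, and det(A) ≈ -4.0002 matches the eigenvalue product -4.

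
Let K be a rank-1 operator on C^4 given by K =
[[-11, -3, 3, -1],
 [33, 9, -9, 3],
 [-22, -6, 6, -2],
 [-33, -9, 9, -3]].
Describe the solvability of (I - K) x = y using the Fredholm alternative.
(I - K) is singular (det(I - K) = 0, i.e. 1 ∈ sigma(K)). (I - K) x = y is solvable iff y ⊥ ker((I - K)^*) = span{(-11, -3, 3, -1)}, i.e. iff -11y_1 - 3y_2 + 3y_3 - y_4 = 0. When solvable, the solutions are x = y + c·(1, -3, 2, 3), c arbitrary (ker(I - K) = span{(1, -3, 2, 3)}, dimension 1).

K has rank 1, so it is an outer product K = u v^T: every row of K is a multiple of one row vector. Reading off the entries, u = (1, -3, 2, 3) and v = (-11, -3, 3, -1) (row i of K equals u_i·v^T). A rank-one matrix u v^T satisfies K u = u (v·u) and kills the (3)-dimensional subspace v^⊥, so its characteristic polynomial is lambda^3 (lambda - v·u) with v·u = tr K = 1. Hence the eigenvalues of I - K are 1 (multiplicity 3) and 1 - (1) = 0, so det(I - K) = 0. (Direct check: I - K =
[[12, 3, -3, 1],
 [-33, -8, 9, -3],
 [22, 6, -5, 2],
 [33, 9, -9, 4]]
has determinant 0.) So 1 is an eigenvalue of K and (I - K) is not invertible. The finite-dimensional Fredholm alternative says: either (I - K) is invertible, or ker(I - K) ≠ {0} and then range(I - K) = ker((I - K)^*)^⊥, with dim ker(I - K) = dim ker((I - K)^*). We are in the second case, so we need both kernels. Kernel of I - K: (I - K) u = u - u (v·u) = u - u = 0, so ker(I - K) = span{u} = span{(1, -3, 2, 3)} (it is exactly 1-dimensional because rank(I - K) = 3). Kernel of the adjoint: K is real, so (I - K)^* = I - K^T = I - v u^T, and (I - v u^T) v = v - v (u·v) = 0; hence ker((I - K)^*) = span{v} = span{(-11, -3, 3, -1)}. Therefore (I - K) x = y is solvable iff <y, v> = 0, i.e. iff -11y_1 - 3y_2 + 3y_3 - y_4 = 0. When this holds, K y = u (v·y) = 0, so (I - K) y = y and x = y is a particular solution; the full solution set is the line x = y + c·u = y + c·(1, -3, 2, 3), c ∈ C.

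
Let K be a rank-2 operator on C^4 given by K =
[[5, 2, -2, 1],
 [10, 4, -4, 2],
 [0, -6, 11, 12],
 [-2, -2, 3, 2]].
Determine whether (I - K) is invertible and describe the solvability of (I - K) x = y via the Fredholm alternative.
(I - K) is invertible (det(I - K) = 64 ≠ 0), so for every y in C^4 the equation (I - K) x = y has a unique solution.

K has rank 2 and factors as K = U V^T = u1 v1^T + u2 v2^T with u1 = (-1, -2, 3, 1), v1 = (-2, -2, 3, 2), u2 = (1, 2, 2, 0), v2 = (3, 0, 1, 3) (multiplying out reproduces the displayed K). The nonzero eigenvalues of U V^T coincide with those of the 2 x 2 matrix G = V^T U = [[v1·u1, v1·u2], [v2·u1, v2·u2]] = [[17, 0], [3, 5]], and by the Sylvester determinant identity det(I_4 - U V^T) = det(I_2 - V^T U) = det([[-16, 0], [-3, -4]]) = (-16)(-4) - (0)(-3) = 64. (Direct check: I - K =
[[-4, -2, 2, -1],
 [-10, -3, 4, -2],
 [0, 6, -10, -12],
 [2, 2, -3, -1]]
has determinant 64.) The finite-dimensional Fredholm alternative says: either (I - K) is invertible, or ker(I - K) ≠ {0} and then range(I - K) = ker((I - K)^*)^⊥, with dim ker(I - K) = dim ker((I - K)^*). Since det(I - K) ≠ 0, 1 is not an eigenvalue of K and ker(I - K) = {0}, so we are in the first case: for every y there is a unique x = (I - K)^(-1) y. (Explicitly, by the Woodbury identity, (I - U V^T)^(-1) = I + U (I_2 - G)^(-1) V^T.)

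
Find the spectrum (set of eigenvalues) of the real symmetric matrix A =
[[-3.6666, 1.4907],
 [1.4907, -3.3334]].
sigma(A) ≈ {-5, -2}

A is real symmetric, so its spectrum consists of real eigenvalues. Expanding the characteristic polynomial of the displayed matrix gives
  det(λ I - A) = p(λ) = λ^2 + (7)λ + (10).
Solving p(λ) = 0 yields eigenvalues ≈ -5, -2. (A is shown rounded to 4 decimals, so these recover the underlying integer eigenvalues to within that precision.)
Verification: the trace of A = -7 equals the sum of eigenvalues -7, and det(A) ≈ 10.0001 matches the eigenvalue product 10.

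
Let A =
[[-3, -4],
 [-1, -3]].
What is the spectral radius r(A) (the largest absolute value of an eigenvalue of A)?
r(A) = 5

The eigenvalues of A are the roots of its characteristic polynomial. With M = A (coefficients from the trace and determinant):
  p(λ) = det(λ I - M) = λ^2 + 6λ + 5.
For λ^2 + 6λ + 5 the discriminant is 16. It is a perfect square (4^2), so the roots are rational: λ = (-6 ± 4)/2 = -1, -5.
Thus the eigenvalues (to 4 decimals) are -1 (modulus 1); -5 (modulus 5). The spectral radius is the largest modulus: r(A) = 5. (Cross-check: r(A) ≤ ||A||_2 ≈ 5.8541; equality holds whenever A is normal, though it can also hold for some non-normal A.)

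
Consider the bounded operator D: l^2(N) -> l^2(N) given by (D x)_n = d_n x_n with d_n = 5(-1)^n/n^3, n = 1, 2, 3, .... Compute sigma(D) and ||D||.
sigma(D) = {5(-1)^n/n^3 : n ≥ 1} ∪ {0}; ||D|| = 5

A bounded diagonal operator on l^2 with diagonal entries d_n has spectrum equal to the closure of {d_n : n ≥ 1}: every d_n is an eigenvalue (with eigenvector e_n), so {d_n} ⊂ sigma(D); the spectrum is closed, so its closure is too; and for lambda not in the closure, (D - lambda I) has bounded inverse (the diagonal entries 1/(d_n - lambda) are bounded). For our sequence d_n = 5(-1)^n/n^3, n = 1, 2, 3, ...:
  - {d_n} = {5(-1)^n/n^3 : n ≥ 1}; the only limit point is 0
  - closure = {5(-1)^n/n^3 : n ≥ 1} ∪ {0}
For the norm: a diagonal operator has ||D|| = sup_n |d_n|. Here |d_n| = 5/n^3 is decreasing, so sup_n |d_n| = |d_1| = 5. So ||D|| = 5.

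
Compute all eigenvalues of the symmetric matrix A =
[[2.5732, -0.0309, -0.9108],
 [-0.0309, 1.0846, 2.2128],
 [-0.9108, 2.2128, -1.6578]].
sigma(A) ≈ {-3, 2, 3}

A is real symmetric, so its spectrum consists of real eigenvalues. Expanding the characteristic polynomial of the displayed matrix gives
  det(λ I - A) = p(λ) = λ^3 + (-2)λ^2 + (-9)λ + (18).
Solving p(λ) = 0 yields eigenvalues ≈ -3, 2, 3. (A is shown rounded to 4 decimals, so these recover the underlying integer eigenvalues to within that precision.)
Verification: the trace of A = 2 equals the sum of eigenvalues 2, and det(A) ≈ -18.0000 matches the eigenvalue product -18.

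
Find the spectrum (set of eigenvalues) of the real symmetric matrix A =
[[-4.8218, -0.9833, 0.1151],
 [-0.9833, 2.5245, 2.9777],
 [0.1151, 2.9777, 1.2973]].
sigma(A) ≈ {-5, -1, 5}

A is real symmetric, so its spectrum consists of real eigenvalues. Expanding the characteristic polynomial of the displayed matrix gives
  det(λ I - A) = p(λ) = λ^3 + (1)λ^2 + (-25)λ + (-25).
Solving p(λ) = 0 yields eigenvalues ≈ -5, -1, 5. (A is shown rounded to 4 decimals, so these recover the underlying integer eigenvalues to within that precision.)
Verification: the trace of A = -1 equals the sum of eigenvalues -1, and det(A) ≈ 25.0001 matches the eigenvalue product 25.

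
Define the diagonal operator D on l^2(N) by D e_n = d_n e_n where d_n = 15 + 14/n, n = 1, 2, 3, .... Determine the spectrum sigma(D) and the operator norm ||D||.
sigma(D) = {15 + 14/n : n ≥ 1} ∪ {15}; ||D|| = 29

A bounded diagonal operator on l^2 with diagonal entries d_n has spectrum equal to the closure of {d_n : n ≥ 1}: every d_n is an eigenvalue (with eigenvector e_n), so {d_n} ⊂ sigma(D); the spectrum is closed, so its closure is too; and for lambda not in the closure, (D - lambda I) has bounded inverse (the diagonal entries 1/(d_n - lambda) are bounded). For our sequence d_n = 15 + 14/n, n = 1, 2, 3, ...:
  - {d_n} = {15 + 14/n : n ≥ 1}; the only limit point is 15
  - closure = {15 + 14/n : n ≥ 1} ∪ {15}
For the norm: a diagonal operator has ||D|| = sup_n |d_n|. Here d_n = 15 + 14/n is positive and decreasing, so sup_n |d_n| = d_1 = 15 + 14 = 29. So ||D|| = 29.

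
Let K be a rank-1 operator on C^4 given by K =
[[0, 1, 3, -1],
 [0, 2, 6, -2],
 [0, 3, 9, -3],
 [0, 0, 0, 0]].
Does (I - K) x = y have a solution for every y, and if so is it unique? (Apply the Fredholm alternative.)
(I - K) is invertible (det(I - K) = -10 ≠ 0), so for every y in C^4 the equation (I - K) x = y has a unique solution.

K has rank 1, so it is an outer product K = u v^T: every row of K is a multiple of one row vector. Reading off the entries, u = (1, 2, 3, 0) and v = (0, 1, 3, -1) (row i of K equals u_i·v^T). A rank-one matrix u v^T satisfies K u = u (v·u) and kills the (3)-dimensional subspace v^⊥, so its characteristic polynomial is lambda^3 (lambda - v·u) with v·u = tr K = 11. Hence the eigenvalues of I - K are 1 (multiplicity 3) and 1 - (11) = -10, so det(I - K) = -10. (Direct check: I - K =
[[1, -1, -3, 1],
 [0, -1, -6, 2],
 [0, -3, -8, 3],
 [0, 0, 0, 1]]
has determinant -10.) The finite-dimensional Fredholm alternative says: either (I - K) is invertible, or ker(I - K) ≠ {0} and then range(I - K) = ker((I - K)^*)^⊥, with dim ker(I - K) = dim ker((I - K)^*). Since det(I - K) ≠ 0, 1 is not an eigenvalue of K and ker(I - K) = {0}, so we are in the first case: for every y there is a unique x = (I - K)^(-1) y. Explicitly, by the Sherman–Morrison formula, (I - u v^T)^(-1) = I + u v^T/(1 - v·u), i.e. (I - K)^(-1) = I + K/(-10).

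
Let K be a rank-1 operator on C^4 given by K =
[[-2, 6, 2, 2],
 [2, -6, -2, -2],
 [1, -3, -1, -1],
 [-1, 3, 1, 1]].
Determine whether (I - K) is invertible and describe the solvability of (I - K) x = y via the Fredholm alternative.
(I - K) is invertible (det(I - K) = 9 ≠ 0), so for every y in C^4 the equation (I - K) x = y has a unique solution.

K has rank 1, so it is an outer product K = u v^T: every row of K is a multiple of one row vector. Reading off the entries, u = (-2, 2, 1, -1) and v = (1, -3, -1, -1) (row i of K equals u_i·v^T). A rank-one matrix u v^T satisfies K u = u (v·u) and kills the (3)-dimensional subspace v^⊥, so its characteristic polynomial is lambda^3 (lambda - v·u) with v·u = tr K = -8. Hence the eigenvalues of I - K are 1 (multiplicity 3) and 1 - (-8) = 9, so det(I - K) = 9. (Direct check: I - K =
[[3, -6, -2, -2],
 [-2, 7, 2, 2],
 [-1, 3, 2, 1],
 [1, -3, -1, 0]]
has determinant 9.) The finite-dimensional Fredholm alternative says: either (I - K) is invertible, or ker(I - K) ≠ {0} and then range(I - K) = ker((I - K)^*)^⊥, with dim ker(I - K) = dim ker((I - K)^*). Since det(I - K) ≠ 0, 1 is not an eigenvalue of K and ker(I - K) = {0}, so we are in the first case: for every y there is a unique x = (I - K)^(-1) y. Explicitly, by the Sherman–Morrison formula, (I - u v^T)^(-1) = I + u v^T/(1 - v·u), i.e. (I - K)^(-1) = I + K/(9).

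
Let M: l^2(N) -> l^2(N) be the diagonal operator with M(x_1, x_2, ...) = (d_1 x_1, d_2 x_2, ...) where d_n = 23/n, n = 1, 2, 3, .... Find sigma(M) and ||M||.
sigma(M) = {23/n : n ≥ 1} ∪ {0}; ||M|| = 23

A bounded diagonal operator on l^2 with diagonal entries d_n has spectrum equal to the closure of {d_n : n ≥ 1}: every d_n is an eigenvalue (with eigenvector e_n), so {d_n} ⊂ sigma(M); the spectrum is closed, so its closure is too; and for lambda not in the closure, (M - lambda I) has bounded inverse (the diagonal entries 1/(d_n - lambda) are bounded). For our sequence d_n = 23/n, n = 1, 2, 3, ...:
  - {d_n} = {23/n : n ≥ 1}; the only limit point is 0
  - closure = {23/n : n ≥ 1} ∪ {0}
For the norm: a diagonal operator has ||M|| = sup_n |d_n|. Here d_n = 23/n is positive and decreasing, so sup_n |d_n| = d_1 = 23. So ||M|| = 23.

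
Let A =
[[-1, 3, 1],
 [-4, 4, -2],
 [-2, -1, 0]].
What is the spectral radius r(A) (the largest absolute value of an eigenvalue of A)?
r(A) ≈ 3.1131

The eigenvalues of A are the roots of its characteristic polynomial. With M = A (coefficients from the trace, the sum of principal 2x2 minors, and det A):
  p(λ) = det(λ I - M) = λ^3 - 3λ^2 + 8λ - 26.
No integer candidate from the rational root theorem (±divisors of 26) is a root, so the roots are irrational. The cubic discriminant is Δ = -11300 < 0, so there is one real root and a complex-conjugate pair. p(3) = -2 and p(4) = 22 have opposite signs, so a root lies in (3, 4); Newton's method refines it to λ ≈ 3.1131. Dividing out (λ - (3.1131)) leaves approximately λ^2 + 0.1131λ + 8.3519. For λ^2 + 0.1131λ + 8.3519 the discriminant is -33.395. It is negative, so the remaining roots are the complex-conjugate pair λ ≈ -0.0565 ± 2.8894i. Their product equals the constant term, so |λ|^2 ≈ 8.3519 and |λ| ≈ 2.89.
Thus the eigenvalues (to 4 decimals) are 3.1131 (modulus 3.1131); -0.0565 ± 2.8894i (modulus 2.89). The spectral radius is the largest modulus: r(A) ≈ 3.1131. (Cross-check: r(A) ≤ ||A||_2 ≈ 6.523; equality holds whenever A is normal, though it can also hold for some non-normal A.)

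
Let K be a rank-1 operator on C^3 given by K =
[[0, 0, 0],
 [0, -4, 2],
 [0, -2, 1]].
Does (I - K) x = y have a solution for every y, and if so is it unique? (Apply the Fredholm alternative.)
(I - K) is invertible (det(I - K) = 4 ≠ 0), so for every y in C^3 the equation (I - K) x = y has a unique solution.

K has rank 1, so it is an outer product K = u v^T: every row of K is a multiple of one row vector. Reading off the entries, u = (0, -2, -1) and v = (0, 2, -1) (row i of K equals u_i·v^T). A rank-one matrix u v^T satisfies K u = u (v·u) and kills the (2)-dimensional subspace v^⊥, so its characteristic polynomial is lambda^2 (lambda - v·u) with v·u = tr K = -3. Hence the eigenvalues of I - K are 1 (multiplicity 2) and 1 - (-3) = 4, so det(I - K) = 4. (Direct check: I - K =
[[1, 0, 0],
 [0, 5, -2],
 [0, 2, 0]]
has determinant 4.) The finite-dimensional Fredholm alternative says: either (I - K) is invertible, or ker(I - K) ≠ {0} and then range(I - K) = ker((I - K)^*)^⊥, with dim ker(I - K) = dim ker((I - K)^*). Since det(I - K) ≠ 0, 1 is not an eigenvalue of K and ker(I - K) = {0}, so we are in the first case: for every y there is a unique x = (I - K)^(-1) y. Explicitly, by the Sherman–Morrison formula, (I - u v^T)^(-1) = I + u v^T/(1 - v·u), i.e. (I - K)^(-1) = I + K/(4).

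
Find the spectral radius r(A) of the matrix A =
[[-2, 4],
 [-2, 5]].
r(A) = (3 + sqrt(17))/2 ≈ 3.5616

The eigenvalues of A are the roots of its characteristic polynomial. With M = A (coefficients from the trace and determinant):
  p(λ) = det(λ I - M) = λ^2 - 3λ - 2.
For λ^2 - 3λ - 2 the discriminant is 17. It is nonnegative but not a perfect square, so the roots are real and irrational: λ = (3 ± sqrt(17))/2 ≈ 3.5616, -0.5616.
Thus the eigenvalues (to 4 decimals) are 3.5616 (modulus 3.5616); -0.5616 (modulus 0.5616). The spectral radius is the largest modulus: r(A) = (3 + sqrt(17))/2 ≈ 3.5616. (Cross-check: r(A) ≤ ||A||_2 ≈ 6.9942; equality holds whenever A is normal, though it can also hold for some non-normal A.)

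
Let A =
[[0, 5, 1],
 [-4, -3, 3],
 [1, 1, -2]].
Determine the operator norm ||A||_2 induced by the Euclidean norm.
||A||_2 ≈ 6.8172 (= sqrt(largest eigenvalue of A^T A))

||A||_2 = sigma_max(A) = sqrt(lambda_max(A^T A)). Form the symmetric matrix M = A^T A =
[[17, 13, -14],
 [13, 35, -6],
 [-14, -6, 14]].
Its characteristic polynomial (trace, sum of principal 2x2 minors, determinant of M give the coefficients) is
  p(λ) = det(λ I - M) = λ^3 - 66λ^2 + 922λ - 676.
No integer candidate from the rational root theorem (±divisors of 676) is a root, so the roots are irrational. The cubic discriminant is Δ = 518575712 > 0, so there are three distinct real roots. p(0) = -676 and p(1) = 181 have opposite signs, so a root lies in (0, 1); Newton's method refines it to λ ≈ 0.7758. p(18) = 368 and p(19) = -125 have opposite signs, so a root lies in (18, 19); Newton's method refines it to λ ≈ 18.7503. p(46) = -584 and p(47) = 687 have opposite signs, so a root lies in (46, 47); Newton's method refines it to λ ≈ 46.4739. Check (Vieta): the three roots sum to 66, matching tr M = 66.
So the eigenvalues of A^T A are ≈ 0.7758, 18.7503, 46.4739 (all ≥ 0, as they must be for A^T A). The largest is λ_max ≈ 46.4739, hence ||A||_2 = sqrt(λ_max) ≈ 6.8172.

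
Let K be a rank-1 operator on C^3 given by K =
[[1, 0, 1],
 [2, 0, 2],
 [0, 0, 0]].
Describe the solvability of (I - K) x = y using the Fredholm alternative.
(I - K) is singular (det(I - K) = 0, i.e. 1 ∈ sigma(K)). (I - K) x = y is solvable iff y ⊥ ker((I - K)^*) = span{(1, 0, 1)}, i.e. iff y_1 + y_3 = 0. When solvable, the solutions are x = y + c·(1, 2, 0), c arbitrary (ker(I - K) = span{(1, 2, 0)}, dimension 1).

K has rank 1, so it is an outer product K = u v^T: every row of K is a multiple of one row vector. Reading off the entries, u = (1, 2, 0) and v = (1, 0, 1) (row i of K equals u_i·v^T). A rank-one matrix u v^T satisfies K u = u (v·u) and kills the (2)-dimensional subspace v^⊥, so its characteristic polynomial is lambda^2 (lambda - v·u) with v·u = tr K = 1. Hence the eigenvalues of I - K are 1 (multiplicity 2) and 1 - (1) = 0, so det(I - K) = 0. (Direct check: I - K =
[[0, 0, -1],
 [-2, 1, -2],
 [0, 0, 1]]
has determinant 0.) So 1 is an eigenvalue of K and (I - K) is not invertible. The finite-dimensional Fredholm alternative says: either (I - K) is invertible, or ker(I - K) ≠ {0} and then range(I - K) = ker((I - K)^*)^⊥, with dim ker(I - K) = dim ker((I - K)^*). We are in the second case, so we need both kernels. Kernel of I - K: (I - K) u = u - u (v·u) = u - u = 0, so ker(I - K) = span{u} = span{(1, 2, 0)} (it is exactly 1-dimensional because rank(I - K) = 2). Kernel of the adjoint: K is real, so (I - K)^* = I - K^T = I - v u^T, and (I - v u^T) v = v - v (u·v) = 0; hence ker((I - K)^*) = span{v} = span{(1, 0, 1)}. Therefore (I - K) x = y is solvable iff <y, v> = 0, i.e. iff y_1 + y_3 = 0. When this holds, K y = u (v·y) = 0, so (I - K) y = y and x = y is a particular solution; the full solution set is the line x = y + c·u = y + c·(1, 2, 0), c ∈ C.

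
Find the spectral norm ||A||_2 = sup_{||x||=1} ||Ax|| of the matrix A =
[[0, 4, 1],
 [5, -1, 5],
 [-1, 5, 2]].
||A||_2 ≈ 7.1477 (= sqrt(largest eigenvalue of A^T A))

||A||_2 = sigma_max(A) = sqrt(lambda_max(A^T A)). Form the symmetric matrix M = A^T A =
[[26, -10, 23],
 [-10, 42, 9],
 [23, 9, 30]].
Its characteristic polynomial (trace, sum of principal 2x2 minors, determinant of M give the coefficients) is
  p(λ) = det(λ I - M) = λ^3 - 98λ^2 + 2422λ - 1296.
No integer candidate from the rational root theorem (±divisors of 1296) is a root, so the roots are irrational. The cubic discriminant is Δ = 119800752 > 0, so there are three distinct real roots. p(0) = -1296 and p(1) = 1029 have opposite signs, so a root lies in (0, 1); Newton's method refines it to λ ≈ 0.5471. p(46) = 84 and p(47) = -121 have opposite signs, so a root lies in (46, 47); Newton's method refines it to λ ≈ 46.3631. p(51) = -21 and p(52) = 264 have opposite signs, so a root lies in (51, 52); Newton's method refines it to λ ≈ 51.0898. Check (Vieta): the three roots sum to 98, matching tr M = 98.
So the eigenvalues of A^T A are ≈ 0.5471, 46.3631, 51.0898 (all ≥ 0, as they must be for A^T A). The largest is λ_max ≈ 51.0898, hence ||A||_2 = sqrt(λ_max) ≈ 7.1477.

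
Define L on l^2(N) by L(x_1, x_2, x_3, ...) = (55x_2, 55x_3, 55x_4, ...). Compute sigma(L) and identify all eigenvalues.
sigma(L) = closed disk {z in C : |z| ≤ 55}; sigma_p(L) = open disk {z in C : |z| < 55}

Note L = 55·V where V is the unit left shift (V x)_k = x_{k+1}; so sigma(L) = 55·sigma(V) and ||L|| = 55||V||. ||L x||^2 = 3025sum_{k≥2} |x_k|^2 ≤ 3025||x||^2, with equality on {x : x_1 = 0}, so ||L|| = 55. For any lambda with |lambda| < 55, set r = lambda/55 (|r| < 1); the vector x = (1, r, r^2, ...) is in l^2 and satisfies L x = 55(r, r^2, ...) = lambda x, so lambda is an eigenvalue. On the boundary |lambda| = 55 the geometric series diverges, so no l^2 eigenvector exists, but these lambda lie in the approximate point spectrum. Hence sigma(L) is the closed disk of radius 55 and sigma_p(L) is the open disk.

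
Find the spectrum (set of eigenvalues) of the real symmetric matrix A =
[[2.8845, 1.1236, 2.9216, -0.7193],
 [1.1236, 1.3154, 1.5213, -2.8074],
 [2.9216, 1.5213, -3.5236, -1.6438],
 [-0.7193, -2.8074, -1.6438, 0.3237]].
sigma(A) ≈ {-5, -2, 2, 6}

A is real symmetric, so its spectrum consists of real eigenvalues. Expanding the characteristic polynomial of the displayed matrix gives
  det(λ I - A) = p(λ) = λ^4 + (-1)λ^3 + (-34)λ^2 + (4)λ + (119.9935).
Solving p(λ) = 0 yields eigenvalues ≈ -5, -2, 2, 6. (A is shown rounded to 4 decimals, so these recover the underlying integer eigenvalues to within that precision.)
Verification: the trace of A = 1 equals the sum of eigenvalues 1, and det(A) ≈ 119.9935 matches the eigenvalue product 120.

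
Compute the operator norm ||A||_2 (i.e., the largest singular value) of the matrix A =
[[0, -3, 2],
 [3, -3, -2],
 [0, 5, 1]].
||A||_2 ≈ 6.8055 (= sqrt(largest eigenvalue of A^T A))

||A||_2 = sigma_max(A) = sqrt(lambda_max(A^T A)). Form the symmetric matrix M = A^T A =
[[9, -9, -6],
 [-9, 43, 5],
 [-6, 5, 9]].
Its characteristic polynomial (trace, sum of principal 2x2 minors, determinant of M give the coefficients) is
  p(λ) = det(λ I - M) = λ^3 - 61λ^2 + 713λ - 1521.
No integer candidate from the rational root theorem (±divisors of 1521) is a root, so the roots are irrational. The cubic discriminant is Δ = 189108704 > 0, so there are three distinct real roots. p(2) = -331 and p(3) = 96 have opposite signs, so a root lies in (2, 3); Newton's method refines it to λ ≈ 2.7519. p(11) = 272 and p(12) = -21 have opposite signs, so a root lies in (11, 12); Newton's method refines it to λ ≈ 11.9338. p(46) = -463 and p(47) = 1064 have opposite signs, so a root lies in (46, 47); Newton's method refines it to λ ≈ 46.3143. Check (Vieta): the three roots sum to 61, matching tr M = 61.
So the eigenvalues of A^T A are ≈ 2.7519, 11.9338, 46.3143 (all ≥ 0, as they must be for A^T A). The largest is λ_max ≈ 46.3143, hence ||A||_2 = sqrt(λ_max) ≈ 6.8055.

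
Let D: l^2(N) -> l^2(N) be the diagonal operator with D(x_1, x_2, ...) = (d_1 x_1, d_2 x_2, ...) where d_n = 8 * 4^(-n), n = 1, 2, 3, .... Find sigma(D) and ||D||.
sigma(D) = {8 * 4^(-n) : n ≥ 1} ∪ {0}; ||D|| = 2

A bounded diagonal operator on l^2 with diagonal entries d_n has spectrum equal to the closure of {d_n : n ≥ 1}: every d_n is an eigenvalue (with eigenvector e_n), so {d_n} ⊂ sigma(D); the spectrum is closed, so its closure is too; and for lambda not in the closure, (D - lambda I) has bounded inverse (the diagonal entries 1/(d_n - lambda) are bounded). For our sequence d_n = 8 * 4^(-n), n = 1, 2, 3, ...:
  - {d_n} = {8 * 4^(-n) : n ≥ 1}; the only limit point is 0
  - closure = {8 * 4^(-n) : n ≥ 1} ∪ {0}
For the norm: a diagonal operator has ||D|| = sup_n |d_n|. Here d_n = 8 * 4^(-n) is positive and decreasing, so sup_n |d_n| = d_1 = 8/4 = 2. So ||D|| = 2.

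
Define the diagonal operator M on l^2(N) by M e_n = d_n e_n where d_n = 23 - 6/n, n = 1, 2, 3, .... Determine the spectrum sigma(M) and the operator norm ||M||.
sigma(M) = {23 - 6/n : n ≥ 1} ∪ {23}; ||M|| = 23

A bounded diagonal operator on l^2 with diagonal entries d_n has spectrum equal to the closure of {d_n : n ≥ 1}: every d_n is an eigenvalue (with eigenvector e_n), so {d_n} ⊂ sigma(M); the spectrum is closed, so its closure is too; and for lambda not in the closure, (M - lambda I) has bounded inverse (the diagonal entries 1/(d_n - lambda) are bounded). For our sequence d_n = 23 - 6/n, n = 1, 2, 3, ...:
  - {d_n} = {23 - 6/n : n ≥ 1}; the only limit point is 23
  - closure = {23 - 6/n : n ≥ 1} ∪ {23}
For the norm: a diagonal operator has ||M|| = sup_n |d_n|. Here d_n = 23 - 6/n increases monotonically from d_1 = 17 toward 23, with all terms in [17, 23); so sup_n |d_n| = 23 (the supremum is the limit, not attained). So ||M|| = 23.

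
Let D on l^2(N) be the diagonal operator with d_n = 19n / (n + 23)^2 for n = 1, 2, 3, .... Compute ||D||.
||D|| = 19/92 (attained at n = 23)

For D diagonal, ||D|| = sup_n |d_n|. Treat f(x) = 19x / (x + 23)^2 for real x > 0. By the quotient rule, f'(x) = 19(23 - x)/(x + 23)^3, which is positive for x < 23 and negative for x > 23. So f has a unique maximum at x = 23, and since 23 is a positive integer, the supremum over n ≥ 1 is attained at n = 23: d_23 = 19·23/(23 + 23)^2 = 19·23/2116 = 19/92. Hence ||D|| = 19/92.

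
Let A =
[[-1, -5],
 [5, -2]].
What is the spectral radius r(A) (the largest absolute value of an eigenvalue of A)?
r(A) = sqrt(27) ≈ 5.1962

The eigenvalues of A are the roots of its characteristic polynomial. With M = A (coefficients from the trace and determinant):
  p(λ) = det(λ I - M) = λ^2 + 3λ + 27.
For λ^2 + 3λ + 27 the discriminant is -99. It is negative, so the roots are the complex-conjugate pair λ = -3/2 ± (sqrt(99)/2) i ≈ -1.5 ± 4.9749i. For a conjugate pair the product of the roots equals the constant term, so |λ|^2 = 27 and |λ| = sqrt(27) ≈ 5.1962.
Thus the eigenvalues (to 4 decimals) are -1.5 ± 4.9749i (modulus 5.1962). The spectral radius is the largest modulus: r(A) = sqrt(27) ≈ 5.1962. (Cross-check: r(A) ≤ ||A||_2 ≈ 5.7202; equality holds whenever A is normal, though it can also hold for some non-normal A.)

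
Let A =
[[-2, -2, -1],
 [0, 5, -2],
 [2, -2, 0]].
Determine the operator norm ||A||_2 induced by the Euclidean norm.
||A||_2 ≈ 5.9274 (= sqrt(largest eigenvalue of A^T A))

||A||_2 = sigma_max(A) = sqrt(lambda_max(A^T A)). Form the symmetric matrix M = A^T A =
[[8, 0, 2],
 [0, 33, -8],
 [2, -8, 5]].
Its characteristic polynomial (trace, sum of principal 2x2 minors, determinant of M give the coefficients) is
  p(λ) = det(λ I - M) = λ^3 - 46λ^2 + 401λ - 676.
No integer candidate from the rational root theorem (±divisors of 676) is a root, so the roots are irrational. The cubic discriminant is Δ = 31246144 > 0, so there are three distinct real roots. p(2) = -50 and p(3) = 140 have opposite signs, so a root lies in (2, 3); Newton's method refines it to λ ≈ 2.2273. p(8) = 100 and p(9) = -64 have opposite signs, so a root lies in (8, 9); Newton's method refines it to λ ≈ 8.6384. p(35) = -116 and p(36) = 800 have opposite signs, so a root lies in (35, 36); Newton's method refines it to λ ≈ 35.1343. Check (Vieta): the three roots sum to 46, matching tr M = 46.
So the eigenvalues of A^T A are ≈ 2.2273, 8.6384, 35.1343 (all ≥ 0, as they must be for A^T A). The largest is λ_max ≈ 35.1343, hence ||A||_2 = sqrt(λ_max) ≈ 5.9274.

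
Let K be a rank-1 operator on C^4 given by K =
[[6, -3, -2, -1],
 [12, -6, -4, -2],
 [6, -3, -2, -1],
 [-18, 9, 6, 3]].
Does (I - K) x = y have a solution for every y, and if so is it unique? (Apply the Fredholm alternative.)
(I - K) is singular (det(I - K) = 0, i.e. 1 ∈ sigma(K)). (I - K) x = y is solvable iff y ⊥ ker((I - K)^*) = span{(6, -3, -2, -1)}, i.e. iff 6y_1 - 3y_2 - 2y_3 - y_4 = 0. When solvable, the solutions are x = y + c·(1, 2, 1, -3), c arbitrary (ker(I - K) = span{(1, 2, 1, -3)}, dimension 1).

K has rank 1, so it is an outer product K = u v^T: every row of K is a multiple of one row vector. Reading off the entries, u = (1, 2, 1, -3) and v = (6, -3, -2, -1) (row i of K equals u_i·v^T). A rank-one matrix u v^T satisfies K u = u (v·u) and kills the (3)-dimensional subspace v^⊥, so its characteristic polynomial is lambda^3 (lambda - v·u) with v·u = tr K = 1. Hence the eigenvalues of I - K are 1 (multiplicity 3) and 1 - (1) = 0, so det(I - K) = 0. (Direct check: I - K =
[[-5, 3, 2, 1],
 [-12, 7, 4, 2],
 [-6, 3, 3, 1],
 [18, -9, -6, -2]]
has determinant 0.) So 1 is an eigenvalue of K and (I - K) is not invertible. The finite-dimensional Fredholm alternative says: either (I - K) is invertible, or ker(I - K) ≠ {0} and then range(I - K) = ker((I - K)^*)^⊥, with dim ker(I - K) = dim ker((I - K)^*). We are in the second case, so we need both kernels. Kernel of I - K: (I - K) u = u - u (v·u) = u - u = 0, so ker(I - K) = span{u} = span{(1, 2, 1, -3)} (it is exactly 1-dimensional because rank(I - K) = 3). Kernel of the adjoint: K is real, so (I - K)^* = I - K^T = I - v u^T, and (I - v u^T) v = v - v (u·v) = 0; hence ker((I - K)^*) = span{v} = span{(6, -3, -2, -1)}. Therefore (I - K) x = y is solvable iff <y, v> = 0, i.e. iff 6y_1 - 3y_2 - 2y_3 - y_4 = 0. When this holds, K y = u (v·y) = 0, so (I - K) y = y and x = y is a particular solution; the full solution set is the line x = y + c·u = y + c·(1, 2, 1, -3), c ∈ C.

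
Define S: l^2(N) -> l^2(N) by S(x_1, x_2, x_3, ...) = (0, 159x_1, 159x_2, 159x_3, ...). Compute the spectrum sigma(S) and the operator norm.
sigma(S) = closed disk {z in C : |z| ≤ 159}; ||S|| = 159

Note S = 159·U where U is the unit right shift (U x)_k = x_{k-1} (with x_0 := 0); so ||S|| = 159||U|| and sigma(S) = 159·sigma(U). ||S x||^2 = sum_{k≥1} |159x_k|^2 = 25281||x||^2, so ||S|| = 159 and sigma(S) ⊂ {|z| ≤ 159}. For any |lambda| < 159, the equation (S - lambda I) x = 0 forces x_1 = 0, then 159x_k = lambda x_{k+1} ⇒ x = 0, so S has no eigenvalues. But (S - lambda I) is not surjective for |lambda| < 159: solving (S - lambda I) x = e_1 would require x_n proportional to (lambda/159)^(-n), which is not in l^2. So every |lambda| < 159 lies in the residual spectrum. The boundary |lambda| = 159 is in the approximate point spectrum (the spectrum is closed). Hence sigma(S) is the closed disk of radius 159.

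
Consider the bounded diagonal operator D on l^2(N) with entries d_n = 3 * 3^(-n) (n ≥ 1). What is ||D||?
||D|| = 1 (attained at n = 1)

For D diagonal, ||D|| = sup_n |d_n|. The sequence d_n = 3 * 3^(-n) is positive and strictly decreasing (ratio 3^(-1) < 1), so the supremum is d_1 = 3/3 = 1. Hence ||D|| = 1.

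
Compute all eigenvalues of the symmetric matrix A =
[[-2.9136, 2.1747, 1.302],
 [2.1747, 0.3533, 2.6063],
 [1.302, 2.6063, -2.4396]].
sigma(A) ≈ {-4, 3} (-4 with multiplicity 2)

A is real symmetric, so its spectrum consists of real eigenvalues. Expanding the characteristic polynomial of the displayed matrix gives
  det(λ I - A) = p(λ) = λ^3 + (5)λ^2 + (-8)λ + (-48).
Solving p(λ) = 0 yields eigenvalues ≈ -4, -4, 3. (A is shown rounded to 4 decimals, so these recover the underlying integer eigenvalues to within that precision.)
Verification: the trace of A = -5 equals the sum of eigenvalues -5, and det(A) ≈ 48.0008 matches the eigenvalue product 48.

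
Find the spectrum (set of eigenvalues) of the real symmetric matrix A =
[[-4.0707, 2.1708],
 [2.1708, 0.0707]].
sigma(A) ≈ {-5, 1}

A is real symmetric, so its spectrum consists of real eigenvalues. Expanding the characteristic polynomial of the displayed matrix gives
  det(λ I - A) = p(λ) = λ^2 + (4)λ + (-5).
Solving p(λ) = 0 yields eigenvalues ≈ -5, 1. (A is shown rounded to 4 decimals, so these recover the underlying integer eigenvalues to within that precision.)
Verification: the trace of A = -4 equals the sum of eigenvalues -4, and det(A) ≈ -5.0002 matches the eigenvalue product -5.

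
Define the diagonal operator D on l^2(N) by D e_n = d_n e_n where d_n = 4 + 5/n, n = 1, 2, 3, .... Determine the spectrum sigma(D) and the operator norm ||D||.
sigma(D) = {4 + 5/n : n ≥ 1} ∪ {4}; ||D|| = 9

A bounded diagonal operator on l^2 with diagonal entries d_n has spectrum equal to the closure of {d_n : n ≥ 1}: every d_n is an eigenvalue (with eigenvector e_n), so {d_n} ⊂ sigma(D); the spectrum is closed, so its closure is too; and for lambda not in the closure, (D - lambda I) has bounded inverse (the diagonal entries 1/(d_n - lambda) are bounded). For our sequence d_n = 4 + 5/n, n = 1, 2, 3, ...:
  - {d_n} = {4 + 5/n : n ≥ 1}; the only limit point is 4
  - closure = {4 + 5/n : n ≥ 1} ∪ {4}
For the norm: a diagonal operator has ||D|| = sup_n |d_n|. Here d_n = 4 + 5/n is positive and decreasing, so sup_n |d_n| = d_1 = 4 + 5 = 9. So ||D|| = 9.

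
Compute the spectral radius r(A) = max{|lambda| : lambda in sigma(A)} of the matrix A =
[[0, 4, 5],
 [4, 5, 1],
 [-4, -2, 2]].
r(A) = 3

The eigenvalues of A are the roots of its characteristic polynomial. With M = A (coefficients from the trace, the sum of principal 2x2 minors, and det A):
  p(λ) = det(λ I - M) = λ^3 - 7λ^2 + 16λ - 12.
By the rational root theorem any rational root is an integer divisor of 12. Testing λ = 3: p(3) = 27 - 63 + 48 - 12 = 0, so λ = 3 is a root. Dividing out (λ - 3) leaves p(λ) = (λ - 3)(λ^2 - 4λ + 4). For λ^2 - 4λ + 4 the discriminant is 0. It is a perfect square (0^2), so the roots are rational: λ = (4 ± 0)/2 = 2, 2.
Thus the eigenvalues (to 4 decimals) are 2 (modulus 2); 3 (modulus 3). The spectral radius is the largest modulus: r(A) = 3. (Cross-check: r(A) ≤ ||A||_2 ≈ 8.5058; equality holds whenever A is normal, though it can also hold for some non-normal A.)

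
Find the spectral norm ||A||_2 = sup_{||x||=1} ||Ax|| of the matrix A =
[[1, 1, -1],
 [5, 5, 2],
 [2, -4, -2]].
||A||_2 ≈ 7.7772 (= sqrt(largest eigenvalue of A^T A))

||A||_2 = sigma_max(A) = sqrt(lambda_max(A^T A)). Form the symmetric matrix M = A^T A =
[[30, 18, 5],
 [18, 42, 17],
 [5, 17, 9]].
Its characteristic polynomial (trace, sum of principal 2x2 minors, determinant of M give the coefficients) is
  p(λ) = det(λ I - M) = λ^3 - 81λ^2 + 1270λ - 1764.
No integer candidate from the rational root theorem (±divisors of 1764) is a root, so the roots are irrational. The cubic discriminant is Δ = 1821169652 > 0, so there are three distinct real roots. p(1) = -574 and p(2) = 460 have opposite signs, so a root lies in (1, 2); Newton's method refines it to λ ≈ 1.5367. p(18) = 684 and p(19) = -16 have opposite signs, so a root lies in (18, 19); Newton's method refines it to λ ≈ 18.9779. p(60) = -1164 and p(61) = 1286 have opposite signs, so a root lies in (60, 61); Newton's method refines it to λ ≈ 60.4853. Check (Vieta): the three roots sum to 81, matching tr M = 81.
So the eigenvalues of A^T A are ≈ 1.5367, 18.9779, 60.4853 (all ≥ 0, as they must be for A^T A). The largest is λ_max ≈ 60.4853, hence ||A||_2 = sqrt(λ_max) ≈ 7.7772.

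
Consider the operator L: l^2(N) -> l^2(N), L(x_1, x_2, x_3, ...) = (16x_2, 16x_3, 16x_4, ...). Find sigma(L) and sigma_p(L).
sigma(L) = closed disk {z in C : |z| ≤ 16}; sigma_p(L) = open disk {z in C : |z| < 16}

Note L = 16·V where V is the unit left shift (V x)_k = x_{k+1}; so sigma(L) = 16·sigma(V) and ||L|| = 16||V||. ||L x||^2 = 256sum_{k≥2} |x_k|^2 ≤ 256||x||^2, with equality on {x : x_1 = 0}, so ||L|| = 16. For any lambda with |lambda| < 16, set r = lambda/16 (|r| < 1); the vector x = (1, r, r^2, ...) is in l^2 and satisfies L x = 16(r, r^2, ...) = lambda x, so lambda is an eigenvalue. On the boundary |lambda| = 16 the geometric series diverges, so no l^2 eigenvector exists, but these lambda lie in the approximate point spectrum. Hence sigma(L) is the closed disk of radius 16 and sigma_p(L) is the open disk.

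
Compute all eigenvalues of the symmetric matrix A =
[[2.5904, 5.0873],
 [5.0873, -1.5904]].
sigma(A) ≈ {-5, 6}

A is real symmetric, so its spectrum consists of real eigenvalues. Expanding the characteristic polynomial of the displayed matrix gives
  det(λ I - A) = p(λ) = λ^2 + (-1)λ + (-30).
Solving p(λ) = 0 yields eigenvalues ≈ -5, 6. (A is shown rounded to 4 decimals, so these recover the underlying integer eigenvalues to within that precision.)
Verification: the trace of A = 1 equals the sum of eigenvalues 1, and det(A) ≈ -30.0004 matches the eigenvalue product -30.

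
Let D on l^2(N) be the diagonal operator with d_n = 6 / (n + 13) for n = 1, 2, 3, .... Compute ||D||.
||D|| = 3/7 (attained at n = 1)

For D diagonal, ||D|| = sup_n |d_n| = sup_n 6/(n + 13). This is positive and strictly decreasing in n, so the supremum is attained at n = 1: d_1 = 6/(1 + 13) = 3/7. Hence ||D|| = 3/7.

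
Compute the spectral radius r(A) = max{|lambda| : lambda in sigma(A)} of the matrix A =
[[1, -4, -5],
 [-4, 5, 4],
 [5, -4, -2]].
r(A) ≈ 4.1639

The eigenvalues of A are the roots of its characteristic polynomial. With M = A (coefficients from the trace, the sum of principal 2x2 minors, and det A):
  p(λ) = det(λ I - M) = λ^3 - 4λ^2 + 18λ - 3.
No integer candidate from the rational root theorem (±divisors of 3) is a root, so the roots are irrational. The cubic discriminant is Δ = -15267 < 0, so there is one real root and a complex-conjugate pair. p(0) = -3 and p(1) = 12 have opposite signs, so a root lies in (0, 1); Newton's method refines it to λ ≈ 0.173. Dividing out (λ - (0.173)) leaves approximately λ^2 - 3.827λ + 17.3378. For λ^2 - 3.827λ + 17.3378 the discriminant is -54.7056. It is negative, so the remaining roots are the complex-conjugate pair λ ≈ 1.9135 ± 3.6982i. Their product equals the constant term, so |λ|^2 ≈ 17.3378 and |λ| ≈ 4.1639.
Thus the eigenvalues (to 4 decimals) are 0.173 (modulus 0.173); 1.9135 ± 3.6982i (modulus 4.1639). The spectral radius is the largest modulus: r(A) ≈ 4.1639. (Cross-check: r(A) ≤ ||A||_2 ≈ 11.4658; equality holds whenever A is normal, though it can also hold for some non-normal A.)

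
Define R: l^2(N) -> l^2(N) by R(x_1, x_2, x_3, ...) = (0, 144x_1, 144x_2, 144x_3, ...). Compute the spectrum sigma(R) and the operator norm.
sigma(R) = closed disk {z in C : |z| ≤ 144}; ||R|| = 144

Note R = 144·U where U is the unit right shift (U x)_k = x_{k-1} (with x_0 := 0); so ||R|| = 144||U|| and sigma(R) = 144·sigma(U). ||R x||^2 = sum_{k≥1} |144x_k|^2 = 20736||x||^2, so ||R|| = 144 and sigma(R) ⊂ {|z| ≤ 144}. For any |lambda| < 144, the equation (R - lambda I) x = 0 forces x_1 = 0, then 144x_k = lambda x_{k+1} ⇒ x = 0, so R has no eigenvalues. But (R - lambda I) is not surjective for |lambda| < 144: solving (R - lambda I) x = e_1 would require x_n proportional to (lambda/144)^(-n), which is not in l^2. So every |lambda| < 144 lies in the residual spectrum. The boundary |lambda| = 144 is in the approximate point spectrum (the spectrum is closed). Hence sigma(R) is the closed disk of radius 144.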